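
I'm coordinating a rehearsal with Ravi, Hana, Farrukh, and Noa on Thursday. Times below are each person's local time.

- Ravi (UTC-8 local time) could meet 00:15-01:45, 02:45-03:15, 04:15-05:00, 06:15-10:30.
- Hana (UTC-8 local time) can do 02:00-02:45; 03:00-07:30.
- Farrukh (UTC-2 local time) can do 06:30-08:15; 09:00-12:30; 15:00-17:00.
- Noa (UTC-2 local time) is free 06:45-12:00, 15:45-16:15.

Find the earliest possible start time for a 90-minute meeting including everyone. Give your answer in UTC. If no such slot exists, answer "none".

Ravi in UTC: 08:15-09:45, 10:45-11:15, 12:15-13:00, 14:15-18:30 (add 8h to convert from UTC-8).
Hana in UTC: 10:00-10:45, 11:00-15:30 (add 8h to convert from UTC-8).
Farrukh in UTC: 08:30-10:15, 11:00-14:30, 17:00-19:00 (add 2h to convert from UTC-2).
Noa in UTC: 08:45-14:00, 17:45-18:15 (add 2h to convert from UTC-2).
Ravi ∩ Hana: 11:00-11:15, 12:15-13:00, 14:15-15:30.
Ravi ∩ Hana ∩ Farrukh: 11:00-11:15, 12:15-13:00, 14:15-14:30.
Ravi ∩ Hana ∩ Farrukh ∩ Noa: 11:00-11:15, 12:15-13:00.
No common window is at least 90 minutes long.

none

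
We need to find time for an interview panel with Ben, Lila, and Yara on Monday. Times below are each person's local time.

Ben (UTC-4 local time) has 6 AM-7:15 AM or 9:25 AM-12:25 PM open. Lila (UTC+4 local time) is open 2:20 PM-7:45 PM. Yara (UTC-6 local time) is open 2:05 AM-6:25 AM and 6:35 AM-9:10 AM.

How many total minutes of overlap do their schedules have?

160

Ben in UTC: 10:00-11:15, 13:25-16:25 (add 4h to convert from UTC-4).
Lila in UTC: 10:20-15:45 (subtract 4h to convert from UTC+4).
Yara in UTC: 08:05-12:25, 12:35-15:10 (add 6h to convert from UTC-6).
Ben ∩ Lila: 10:20-11:15, 13:25-15:45.
Ben ∩ Lila ∩ Yara: 10:20-11:15, 13:25-15:10.
Summing the common windows: 55 + 105 = 160 minutes.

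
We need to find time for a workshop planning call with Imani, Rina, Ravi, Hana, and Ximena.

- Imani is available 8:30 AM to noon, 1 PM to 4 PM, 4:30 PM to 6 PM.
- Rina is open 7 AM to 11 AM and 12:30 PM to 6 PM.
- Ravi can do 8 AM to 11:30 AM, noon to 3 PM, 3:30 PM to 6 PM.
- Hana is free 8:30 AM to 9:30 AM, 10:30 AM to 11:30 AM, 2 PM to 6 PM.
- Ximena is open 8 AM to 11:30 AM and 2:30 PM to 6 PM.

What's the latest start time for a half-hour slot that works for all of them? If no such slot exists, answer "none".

Imani ∩ Rina: 08:30-11:00, 13:00-16:00, 16:30-18:00.
Imani ∩ Rina ∩ Ravi: 08:30-11:00, 13:00-15:00, 15:30-16:00, 16:30-18:00.
Imani ∩ Rina ∩ Ravi ∩ Hana: 08:30-09:30, 10:30-11:00, 14:00-15:00, 15:30-16:00, 16:30-18:00.
Imani ∩ Rina ∩ Ravi ∩ Hana ∩ Ximena: 08:30-09:30, 10:30-11:00, 14:30-15:00, 15:30-16:00, 16:30-18:00.
The last common window of at least 30 minutes is 16:30-18:00; a 30-minute meeting can start as late as 17:30 and still end by 18:00.

17:30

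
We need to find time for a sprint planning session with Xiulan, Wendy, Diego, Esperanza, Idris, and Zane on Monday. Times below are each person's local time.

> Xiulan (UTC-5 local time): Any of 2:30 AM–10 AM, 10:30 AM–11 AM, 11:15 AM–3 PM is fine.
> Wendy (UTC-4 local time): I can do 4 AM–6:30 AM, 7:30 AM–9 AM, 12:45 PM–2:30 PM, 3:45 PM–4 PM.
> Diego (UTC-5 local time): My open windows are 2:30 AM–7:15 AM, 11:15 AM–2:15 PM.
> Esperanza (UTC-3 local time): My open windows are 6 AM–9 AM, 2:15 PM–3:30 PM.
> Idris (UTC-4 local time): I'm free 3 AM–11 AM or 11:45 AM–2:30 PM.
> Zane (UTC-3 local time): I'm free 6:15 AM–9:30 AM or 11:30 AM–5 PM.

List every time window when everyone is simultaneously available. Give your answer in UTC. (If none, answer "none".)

Xiulan in UTC: 07:30-15:00, 15:30-16:00, 16:15-20:00 (add 5h to convert from UTC-5).
Wendy in UTC: 08:00-10:30, 11:30-13:00, 16:45-18:30, 19:45-20:00 (add 4h to convert from UTC-4).
Diego in UTC: 07:30-12:15, 16:15-19:15 (add 5h to convert from UTC-5).
Esperanza in UTC: 09:00-12:00, 17:15-18:30 (add 3h to convert from UTC-3).
Idris in UTC: 07:00-15:00, 15:45-18:30 (add 4h to convert from UTC-4).
Zane in UTC: 09:15-12:30, 14:30-20:00 (add 3h to convert from UTC-3).
Xiulan ∩ Wendy: 08:00-10:30, 11:30-13:00, 16:45-18:30, 19:45-20:00.
Xiulan ∩ Wendy ∩ Diego: 08:00-10:30, 11:30-12:15, 16:45-18:30.
Xiulan ∩ Wendy ∩ Diego ∩ Esperanza: 09:00-10:30, 11:30-12:00, 17:15-18:30.
Xiulan ∩ Wendy ∩ Diego ∩ Esperanza ∩ Idris: 09:00-10:30, 11:30-12:00, 17:15-18:30.
Xiulan ∩ Wendy ∩ Diego ∩ Esperanza ∩ Idris ∩ Zane: 09:15-10:30, 11:30-12:00, 17:15-18:30.
Those are the intersection windows.

09:15-10:30, 11:30-12:00, 17:15-18:30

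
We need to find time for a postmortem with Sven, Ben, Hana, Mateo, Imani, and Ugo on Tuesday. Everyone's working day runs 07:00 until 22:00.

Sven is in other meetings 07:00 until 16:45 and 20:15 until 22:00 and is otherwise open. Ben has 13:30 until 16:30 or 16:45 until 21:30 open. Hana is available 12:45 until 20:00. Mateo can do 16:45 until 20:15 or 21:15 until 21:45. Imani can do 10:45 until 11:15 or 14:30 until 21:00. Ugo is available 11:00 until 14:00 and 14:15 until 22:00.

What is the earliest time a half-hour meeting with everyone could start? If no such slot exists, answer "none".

16:45

Sven free: 16:45-20:15 (invert busy blocks within the working day).
Ben free: 13:30-16:30, 16:45-21:30.
Hana free: 12:45-20:00.
Mateo free: 16:45-20:15, 21:15-21:45.
Imani free: 10:45-11:15, 14:30-21:00.
Ugo free: 11:00-14:00, 14:15-22:00.
Sven ∩ Ben: 16:45-20:15.
Sven ∩ Ben ∩ Hana: 16:45-20:00.
Sven ∩ Ben ∩ Hana ∩ Mateo: 16:45-20:00.
Sven ∩ Ben ∩ Hana ∩ Mateo ∩ Imani: 16:45-20:00.
Sven ∩ Ben ∩ Hana ∩ Mateo ∩ Imani ∩ Ugo: 16:45-20:00.
The first common window of at least 30 minutes is 16:45-20:00, so the earliest start is 16:45.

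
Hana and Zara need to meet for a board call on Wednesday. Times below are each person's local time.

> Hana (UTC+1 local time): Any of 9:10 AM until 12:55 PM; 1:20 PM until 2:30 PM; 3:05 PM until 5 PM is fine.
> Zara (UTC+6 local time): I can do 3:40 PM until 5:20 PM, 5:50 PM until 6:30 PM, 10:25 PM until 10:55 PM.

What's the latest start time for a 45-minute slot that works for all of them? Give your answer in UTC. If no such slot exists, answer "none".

Hana in UTC: 08:10-11:55, 12:20-13:30, 14:05-16:00 (subtract 1h to convert from UTC+1).
Zara in UTC: 09:40-11:20, 11:50-12:30, 16:25-16:55 (subtract 6h to convert from UTC+6).
Hana ∩ Zara: 09:40-11:20, 11:50-11:55, 12:20-12:30.
Those are the intersection windows.
The last common window of at least 45 minutes is 09:40-11:20; a 45-minute meeting can start as late as 10:35 and still end by 11:20.

10:35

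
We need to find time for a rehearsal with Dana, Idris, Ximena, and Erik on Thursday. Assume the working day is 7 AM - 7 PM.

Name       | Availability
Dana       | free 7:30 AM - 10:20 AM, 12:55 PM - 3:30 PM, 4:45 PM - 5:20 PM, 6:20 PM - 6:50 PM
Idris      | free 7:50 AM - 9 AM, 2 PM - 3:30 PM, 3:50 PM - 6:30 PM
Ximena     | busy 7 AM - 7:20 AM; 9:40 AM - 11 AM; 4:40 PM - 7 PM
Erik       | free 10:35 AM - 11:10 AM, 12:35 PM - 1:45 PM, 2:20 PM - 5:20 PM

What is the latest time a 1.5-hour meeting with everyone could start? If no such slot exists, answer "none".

Dana free: 07:30-10:20, 12:55-15:30, 16:45-17:20, 18:20-18:50.
Idris free: 07:50-09:00, 14:00-15:30, 15:50-18:30.
Ximena free: 07:20-09:40, 11:00-16:40 (invert busy blocks within the working day).
Erik free: 10:35-11:10, 12:35-13:45, 14:20-17:20.
Dana ∩ Idris: 07:50-09:00, 14:00-15:30, 16:45-17:20, 18:20-18:30.
Dana ∩ Idris ∩ Ximena: 07:50-09:00, 14:00-15:30.
Dana ∩ Idris ∩ Ximena ∩ Erik: 14:20-15:30.
No common window is at least 90 minutes long.

none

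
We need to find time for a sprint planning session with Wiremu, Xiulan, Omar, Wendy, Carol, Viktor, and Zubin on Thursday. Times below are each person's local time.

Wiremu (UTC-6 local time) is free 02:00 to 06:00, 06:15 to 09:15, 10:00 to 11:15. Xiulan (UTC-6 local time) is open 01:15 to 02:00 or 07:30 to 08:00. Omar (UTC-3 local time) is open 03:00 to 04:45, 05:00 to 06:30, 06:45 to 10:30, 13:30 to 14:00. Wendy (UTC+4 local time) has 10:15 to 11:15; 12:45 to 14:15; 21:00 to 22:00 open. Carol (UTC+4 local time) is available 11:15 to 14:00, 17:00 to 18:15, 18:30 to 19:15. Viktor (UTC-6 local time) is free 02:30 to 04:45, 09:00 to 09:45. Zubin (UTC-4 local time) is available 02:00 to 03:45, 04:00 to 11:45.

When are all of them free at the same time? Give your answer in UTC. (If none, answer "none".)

none

Wiremu in UTC: 08:00-12:00, 12:15-15:15, 16:00-17:15 (add 6h to convert from UTC-6).
Xiulan in UTC: 07:15-08:00, 13:30-14:00 (add 6h to convert from UTC-6).
Omar in UTC: 06:00-07:45, 08:00-09:30, 09:45-13:30, 16:30-17:00 (add 3h to convert from UTC-3).
Wendy in UTC: 06:15-07:15, 08:45-10:15, 17:00-18:00 (subtract 4h to convert from UTC+4).
Carol in UTC: 07:15-10:00, 13:00-14:15, 14:30-15:15 (subtract 4h to convert from UTC+4).
Viktor in UTC: 08:30-10:45, 15:00-15:45 (add 6h to convert from UTC-6).
Zubin in UTC: 06:00-07:45, 08:00-15:45 (add 4h to convert from UTC-4).
Wiremu ∩ Xiulan: 13:30-14:00.
Wiremu ∩ Xiulan ∩ Omar: ∅.
Wiremu ∩ Xiulan ∩ Omar ∩ Wendy: ∅.
Wiremu ∩ Xiulan ∩ Omar ∩ Wendy ∩ Carol: ∅.
Wiremu ∩ Xiulan ∩ Omar ∩ Wendy ∩ Carol ∩ Viktor: ∅.
Wiremu ∩ Xiulan ∩ Omar ∩ Wendy ∩ Carol ∩ Viktor ∩ Zubin: ∅.
There is no time when everyone is free.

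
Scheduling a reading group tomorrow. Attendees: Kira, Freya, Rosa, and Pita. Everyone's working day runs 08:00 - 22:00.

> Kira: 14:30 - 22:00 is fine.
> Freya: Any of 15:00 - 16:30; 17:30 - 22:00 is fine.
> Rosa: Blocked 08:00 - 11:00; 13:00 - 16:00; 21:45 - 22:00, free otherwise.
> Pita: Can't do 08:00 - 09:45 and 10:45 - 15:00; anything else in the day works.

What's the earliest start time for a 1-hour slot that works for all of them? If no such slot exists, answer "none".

Kira free: 14:30-22:00.
Freya free: 15:00-16:30, 17:30-22:00.
Rosa free: 11:00-13:00, 16:00-21:45 (invert busy blocks within the working day).
Pita free: 09:45-10:45, 15:00-22:00 (invert busy blocks within the working day).
Kira ∩ Freya: 15:00-16:30, 17:30-22:00.
Kira ∩ Freya ∩ Rosa: 16:00-16:30, 17:30-21:45.
Kira ∩ Freya ∩ Rosa ∩ Pita: 16:00-16:30, 17:30-21:45.
So the common availability across everyone is 16:00-16:30, 17:30-21:45.
The first common window of at least 60 minutes is 17:30-21:45, so the earliest start is 17:30.

17:30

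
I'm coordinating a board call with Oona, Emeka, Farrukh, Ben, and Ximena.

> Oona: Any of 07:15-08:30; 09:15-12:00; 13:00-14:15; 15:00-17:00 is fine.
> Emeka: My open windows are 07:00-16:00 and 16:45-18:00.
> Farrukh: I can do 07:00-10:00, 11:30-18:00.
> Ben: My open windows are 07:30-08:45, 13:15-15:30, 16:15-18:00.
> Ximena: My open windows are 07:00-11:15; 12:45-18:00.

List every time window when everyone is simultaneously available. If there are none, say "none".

07:30-08:30, 13:15-14:15, 15:00-15:30, 16:45-17:00

Oona ∩ Emeka: 07:15-08:30, 09:15-12:00, 13:00-14:15, 15:00-16:00, 16:45-17:00.
Oona ∩ Emeka ∩ Farrukh: 07:15-08:30, 09:15-10:00, 11:30-12:00, 13:00-14:15, 15:00-16:00, 16:45-17:00.
Oona ∩ Emeka ∩ Farrukh ∩ Ben: 07:30-08:30, 13:15-14:15, 15:00-15:30, 16:45-17:00.
Oona ∩ Emeka ∩ Farrukh ∩ Ben ∩ Ximena: 07:30-08:30, 13:15-14:15, 15:00-15:30, 16:45-17:00.
Those are the intersection windows.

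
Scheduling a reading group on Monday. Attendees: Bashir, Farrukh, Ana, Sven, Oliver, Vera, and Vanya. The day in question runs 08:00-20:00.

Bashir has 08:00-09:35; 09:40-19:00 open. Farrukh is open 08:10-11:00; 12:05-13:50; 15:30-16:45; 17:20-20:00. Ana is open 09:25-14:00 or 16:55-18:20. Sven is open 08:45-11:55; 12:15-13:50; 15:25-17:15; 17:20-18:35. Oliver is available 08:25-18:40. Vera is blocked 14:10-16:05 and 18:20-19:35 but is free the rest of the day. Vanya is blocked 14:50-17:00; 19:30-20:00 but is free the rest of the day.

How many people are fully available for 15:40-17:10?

3

Bashir free: 08:00-09:35, 09:40-19:00.
Farrukh free: 08:10-11:00, 12:05-13:50, 15:30-16:45, 17:20-20:00.
Ana free: 09:25-14:00, 16:55-18:20.
Sven free: 08:45-11:55, 12:15-13:50, 15:25-17:15, 17:20-18:35.
Oliver free: 08:25-18:40.
Vera free: 08:00-14:10, 16:05-18:20, 19:35-20:00 (invert busy blocks within the working day).
Vanya free: 08:00-14:50, 17:00-19:30 (invert busy blocks within the working day).
Bashir, Sven, and Oliver can make the full 15:40-17:10 slot — that's 3.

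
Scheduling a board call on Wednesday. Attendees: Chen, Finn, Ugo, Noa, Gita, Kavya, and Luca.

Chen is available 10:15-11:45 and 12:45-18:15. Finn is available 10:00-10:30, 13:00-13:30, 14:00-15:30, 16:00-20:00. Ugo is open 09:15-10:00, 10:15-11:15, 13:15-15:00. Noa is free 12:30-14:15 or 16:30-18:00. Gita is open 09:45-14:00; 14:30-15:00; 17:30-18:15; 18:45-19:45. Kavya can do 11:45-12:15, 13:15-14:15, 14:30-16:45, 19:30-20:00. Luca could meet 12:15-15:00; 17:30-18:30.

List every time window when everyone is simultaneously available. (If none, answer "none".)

Chen ∩ Finn: 10:15-10:30, 13:00-13:30, 14:00-15:30, 16:00-18:15.
Chen ∩ Finn ∩ Ugo: 10:15-10:30, 13:15-13:30, 14:00-15:00.
Chen ∩ Finn ∩ Ugo ∩ Noa: 13:15-13:30, 14:00-14:15.
Chen ∩ Finn ∩ Ugo ∩ Noa ∩ Gita: 13:15-13:30.
Chen ∩ Finn ∩ Ugo ∩ Noa ∩ Gita ∩ Kavya: 13:15-13:30.
Chen ∩ Finn ∩ Ugo ∩ Noa ∩ Gita ∩ Kavya ∩ Luca: 13:15-13:30.
So the common availability across everyone is 13:15-13:30.

13:15-13:30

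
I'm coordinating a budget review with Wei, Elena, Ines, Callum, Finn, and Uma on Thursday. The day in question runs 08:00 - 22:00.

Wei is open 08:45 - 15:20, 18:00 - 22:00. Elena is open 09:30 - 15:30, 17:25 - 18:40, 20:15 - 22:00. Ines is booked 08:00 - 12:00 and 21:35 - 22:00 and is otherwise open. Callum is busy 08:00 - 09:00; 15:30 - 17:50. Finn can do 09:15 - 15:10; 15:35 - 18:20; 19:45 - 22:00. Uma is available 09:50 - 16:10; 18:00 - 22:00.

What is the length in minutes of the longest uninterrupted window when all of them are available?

190

Wei free: 08:45-15:20, 18:00-22:00.
Elena free: 09:30-15:30, 17:25-18:40, 20:15-22:00.
Ines free: 12:00-21:35 (invert busy blocks within the working day).
Callum free: 09:00-15:30, 17:50-22:00 (invert busy blocks within the working day).
Finn free: 09:15-15:10, 15:35-18:20, 19:45-22:00.
Uma free: 09:50-16:10, 18:00-22:00.
Wei ∩ Elena: 09:30-15:20, 18:00-18:40, 20:15-22:00.
Wei ∩ Elena ∩ Ines: 12:00-15:20, 18:00-18:40, 20:15-21:35.
Wei ∩ Elena ∩ Ines ∩ Callum: 12:00-15:20, 18:00-18:40, 20:15-21:35.
Wei ∩ Elena ∩ Ines ∩ Callum ∩ Finn: 12:00-15:10, 18:00-18:20, 20:15-21:35.
Wei ∩ Elena ∩ Ines ∩ Callum ∩ Finn ∩ Uma: 12:00-15:10, 18:00-18:20, 20:15-21:35.
The longest is 12:00-15:10 at 190 minutes.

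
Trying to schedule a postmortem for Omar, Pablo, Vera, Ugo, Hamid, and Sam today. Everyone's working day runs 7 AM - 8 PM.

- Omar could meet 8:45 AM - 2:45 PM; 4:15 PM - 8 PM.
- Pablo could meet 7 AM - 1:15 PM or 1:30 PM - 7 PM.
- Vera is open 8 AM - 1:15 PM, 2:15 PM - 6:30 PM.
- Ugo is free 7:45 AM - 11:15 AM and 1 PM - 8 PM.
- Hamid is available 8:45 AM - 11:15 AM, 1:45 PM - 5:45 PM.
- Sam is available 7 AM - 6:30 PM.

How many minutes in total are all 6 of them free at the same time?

Omar ∩ Pablo: 08:45-13:15, 13:30-14:45, 16:15-19:00.
Omar ∩ Pablo ∩ Vera: 08:45-13:15, 14:15-14:45, 16:15-18:30.
Omar ∩ Pablo ∩ Vera ∩ Ugo: 08:45-11:15, 13:00-13:15, 14:15-14:45, 16:15-18:30.
Omar ∩ Pablo ∩ Vera ∩ Ugo ∩ Hamid: 08:45-11:15, 14:15-14:45, 16:15-17:45.
Omar ∩ Pablo ∩ Vera ∩ Ugo ∩ Hamid ∩ Sam: 08:45-11:15, 14:15-14:45, 16:15-17:45.
Summing the common windows: 150 + 30 + 90 = 270 minutes.

270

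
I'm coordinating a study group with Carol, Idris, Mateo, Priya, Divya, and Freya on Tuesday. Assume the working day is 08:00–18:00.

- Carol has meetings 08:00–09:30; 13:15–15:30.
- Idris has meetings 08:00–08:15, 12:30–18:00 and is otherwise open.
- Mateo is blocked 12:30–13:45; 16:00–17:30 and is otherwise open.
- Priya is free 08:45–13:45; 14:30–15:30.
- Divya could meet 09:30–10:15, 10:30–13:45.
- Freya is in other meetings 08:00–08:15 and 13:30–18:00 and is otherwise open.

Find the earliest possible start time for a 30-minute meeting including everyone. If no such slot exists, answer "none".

09:30

Carol free: 09:30-13:15, 15:30-18:00 (invert busy blocks within the working day).
Idris free: 08:15-12:30 (invert busy blocks within the working day).
Mateo free: 08:00-12:30, 13:45-16:00, 17:30-18:00 (invert busy blocks within the working day).
Priya free: 08:45-13:45, 14:30-15:30.
Divya free: 09:30-10:15, 10:30-13:45.
Freya free: 08:15-13:30 (invert busy blocks within the working day).
Carol ∩ Idris: 09:30-12:30.
Carol ∩ Idris ∩ Mateo: 09:30-12:30.
Carol ∩ Idris ∩ Mateo ∩ Priya: 09:30-12:30.
Carol ∩ Idris ∩ Mateo ∩ Priya ∩ Divya: 09:30-10:15, 10:30-12:30.
Carol ∩ Idris ∩ Mateo ∩ Priya ∩ Divya ∩ Freya: 09:30-10:15, 10:30-12:30.
The first common window of at least 30 minutes is 09:30-10:15, so the earliest start is 09:30.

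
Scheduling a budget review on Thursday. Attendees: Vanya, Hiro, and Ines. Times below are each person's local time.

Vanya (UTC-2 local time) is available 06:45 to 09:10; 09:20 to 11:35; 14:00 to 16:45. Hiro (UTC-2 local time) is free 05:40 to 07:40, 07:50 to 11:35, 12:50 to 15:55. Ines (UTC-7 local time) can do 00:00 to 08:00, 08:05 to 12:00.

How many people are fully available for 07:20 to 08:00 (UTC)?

1

Vanya in UTC: 08:45-11:10, 11:20-13:35, 16:00-18:45 (add 2h to convert from UTC-2).
Hiro in UTC: 07:40-09:40, 09:50-13:35, 14:50-17:55 (add 2h to convert from UTC-2).
Ines in UTC: 07:00-15:00, 15:05-19:00 (add 7h to convert from UTC-7).
Ines can make the full 07:20-08:00 slot — that's 1.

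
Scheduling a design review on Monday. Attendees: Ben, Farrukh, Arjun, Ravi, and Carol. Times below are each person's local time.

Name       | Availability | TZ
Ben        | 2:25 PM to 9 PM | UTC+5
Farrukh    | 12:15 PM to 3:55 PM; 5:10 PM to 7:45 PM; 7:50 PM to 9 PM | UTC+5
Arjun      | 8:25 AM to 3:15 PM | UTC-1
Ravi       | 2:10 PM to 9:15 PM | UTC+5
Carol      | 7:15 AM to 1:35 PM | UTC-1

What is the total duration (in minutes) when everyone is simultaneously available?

235

Ben in UTC: 09:25-16:00 (subtract 5h to convert from UTC+5).
Farrukh in UTC: 07:15-10:55, 12:10-14:45, 14:50-16:00 (subtract 5h to convert from UTC+5).
Arjun in UTC: 09:25-16:15 (add 1h to convert from UTC-1).
Ravi in UTC: 09:10-16:15 (subtract 5h to convert from UTC+5).
Carol in UTC: 08:15-14:35 (add 1h to convert from UTC-1).
Ben ∩ Farrukh: 09:25-10:55, 12:10-14:45, 14:50-16:00.
Ben ∩ Farrukh ∩ Arjun: 09:25-10:55, 12:10-14:45, 14:50-16:00.
Ben ∩ Farrukh ∩ Arjun ∩ Ravi: 09:25-10:55, 12:10-14:45, 14:50-16:00.
Ben ∩ Farrukh ∩ Arjun ∩ Ravi ∩ Carol: 09:25-10:55, 12:10-14:35.
So the common availability across everyone is 09:25-10:55, 12:10-14:35.
Summing the common windows: 90 + 145 = 235 minutes.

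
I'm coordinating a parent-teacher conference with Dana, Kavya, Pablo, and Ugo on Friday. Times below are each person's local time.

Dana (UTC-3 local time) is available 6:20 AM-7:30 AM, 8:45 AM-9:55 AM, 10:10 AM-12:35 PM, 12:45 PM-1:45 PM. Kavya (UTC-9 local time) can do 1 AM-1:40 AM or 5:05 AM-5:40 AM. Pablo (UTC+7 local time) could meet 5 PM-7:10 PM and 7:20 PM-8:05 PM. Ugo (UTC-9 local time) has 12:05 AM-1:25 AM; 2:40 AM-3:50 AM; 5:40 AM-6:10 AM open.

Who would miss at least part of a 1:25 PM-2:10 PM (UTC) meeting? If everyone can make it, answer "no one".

Kavya, Pablo, Ugo

Dana in UTC: 09:20-10:30, 11:45-12:55, 13:10-15:35, 15:45-16:45 (add 3h to convert from UTC-3).
Kavya in UTC: 10:00-10:40, 14:05-14:40 (add 9h to convert from UTC-9).
Pablo in UTC: 10:00-12:10, 12:20-13:05 (subtract 7h to convert from UTC+7).
Ugo in UTC: 09:05-10:25, 11:40-12:50, 14:40-15:10 (add 9h to convert from UTC-9).
Dana: free for 13:25-14:10. Kavya: not fully free for 13:25-14:10. Pablo: not fully free for 13:25-14:10. Ugo: not fully free for 13:25-14:10.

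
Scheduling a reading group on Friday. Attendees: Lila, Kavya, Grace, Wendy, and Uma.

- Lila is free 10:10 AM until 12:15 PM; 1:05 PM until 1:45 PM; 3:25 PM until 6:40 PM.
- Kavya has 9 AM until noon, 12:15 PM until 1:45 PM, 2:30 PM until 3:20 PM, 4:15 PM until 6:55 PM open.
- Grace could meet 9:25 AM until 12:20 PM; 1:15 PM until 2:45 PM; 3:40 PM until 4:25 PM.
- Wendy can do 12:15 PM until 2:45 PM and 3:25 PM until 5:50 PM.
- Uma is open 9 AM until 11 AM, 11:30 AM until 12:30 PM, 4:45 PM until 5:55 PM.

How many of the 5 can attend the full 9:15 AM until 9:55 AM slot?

2

Kavya and Uma can make the full 09:15-09:55 slot — that's 2.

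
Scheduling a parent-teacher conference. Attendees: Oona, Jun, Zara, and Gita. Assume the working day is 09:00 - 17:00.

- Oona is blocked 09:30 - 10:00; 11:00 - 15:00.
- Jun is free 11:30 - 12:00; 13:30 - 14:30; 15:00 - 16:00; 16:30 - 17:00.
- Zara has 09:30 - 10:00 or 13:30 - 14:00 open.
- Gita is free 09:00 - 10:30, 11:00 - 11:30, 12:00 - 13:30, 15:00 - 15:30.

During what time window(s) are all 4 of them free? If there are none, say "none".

none

Oona free: 09:00-09:30, 10:00-11:00, 15:00-17:00 (invert busy blocks within the working day).
Jun free: 11:30-12:00, 13:30-14:30, 15:00-16:00, 16:30-17:00.
Zara free: 09:30-10:00, 13:30-14:00.
Gita free: 09:00-10:30, 11:00-11:30, 12:00-13:30, 15:00-15:30.
Oona ∩ Jun: 15:00-16:00, 16:30-17:00.
Oona ∩ Jun ∩ Zara: ∅.
Oona ∩ Jun ∩ Zara ∩ Gita: ∅.
There is no time when everyone is free.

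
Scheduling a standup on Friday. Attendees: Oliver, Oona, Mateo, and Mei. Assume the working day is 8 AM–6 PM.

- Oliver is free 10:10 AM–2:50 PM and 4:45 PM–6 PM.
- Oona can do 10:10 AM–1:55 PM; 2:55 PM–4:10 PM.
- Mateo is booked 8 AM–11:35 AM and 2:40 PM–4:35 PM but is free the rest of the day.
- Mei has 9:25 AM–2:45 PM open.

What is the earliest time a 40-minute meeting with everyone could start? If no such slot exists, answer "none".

Oliver free: 10:10-14:50, 16:45-18:00.
Oona free: 10:10-13:55, 14:55-16:10.
Mateo free: 11:35-14:40, 16:35-18:00 (invert busy blocks within the working day).
Mei free: 09:25-14:45.
Oliver ∩ Oona: 10:10-13:55.
Oliver ∩ Oona ∩ Mateo: 11:35-13:55.
Oliver ∩ Oona ∩ Mateo ∩ Mei: 11:35-13:55.
The first common window of at least 40 minutes is 11:35-13:55, so the earliest start is 11:35.

11:35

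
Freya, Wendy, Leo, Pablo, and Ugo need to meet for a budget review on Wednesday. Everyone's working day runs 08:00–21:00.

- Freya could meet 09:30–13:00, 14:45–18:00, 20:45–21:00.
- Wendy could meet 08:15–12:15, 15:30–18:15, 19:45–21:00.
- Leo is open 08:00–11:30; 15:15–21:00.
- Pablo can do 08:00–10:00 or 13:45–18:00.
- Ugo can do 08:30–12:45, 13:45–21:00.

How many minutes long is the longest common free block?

Freya ∩ Wendy: 09:30-12:15, 15:30-18:00, 20:45-21:00.
Freya ∩ Wendy ∩ Leo: 09:30-11:30, 15:30-18:00, 20:45-21:00.
Freya ∩ Wendy ∩ Leo ∩ Pablo: 09:30-10:00, 15:30-18:00.
Freya ∩ Wendy ∩ Leo ∩ Pablo ∩ Ugo: 09:30-10:00, 15:30-18:00.
So the common availability across everyone is 09:30-10:00, 15:30-18:00.
The longest is 15:30-18:00 at 150 minutes.

150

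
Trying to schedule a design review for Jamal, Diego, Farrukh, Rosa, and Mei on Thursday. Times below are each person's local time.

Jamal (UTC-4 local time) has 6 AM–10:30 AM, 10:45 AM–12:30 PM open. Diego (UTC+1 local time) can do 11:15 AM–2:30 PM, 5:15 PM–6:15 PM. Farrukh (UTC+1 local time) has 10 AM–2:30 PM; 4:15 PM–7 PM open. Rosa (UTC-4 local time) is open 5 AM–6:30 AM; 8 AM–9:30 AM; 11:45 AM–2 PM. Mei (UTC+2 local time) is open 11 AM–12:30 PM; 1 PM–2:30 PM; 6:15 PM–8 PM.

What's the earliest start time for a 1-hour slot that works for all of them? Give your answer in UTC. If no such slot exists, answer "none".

none

Jamal in UTC: 10:00-14:30, 14:45-16:30 (add 4h to convert from UTC-4).
Diego in UTC: 10:15-13:30, 16:15-17:15 (subtract 1h to convert from UTC+1).
Farrukh in UTC: 09:00-13:30, 15:15-18:00 (subtract 1h to convert from UTC+1).
Rosa in UTC: 09:00-10:30, 12:00-13:30, 15:45-18:00 (add 4h to convert from UTC-4).
Mei in UTC: 09:00-10:30, 11:00-12:30, 16:15-18:00 (subtract 2h to convert from UTC+2).
Jamal ∩ Diego: 10:15-13:30, 16:15-16:30.
Jamal ∩ Diego ∩ Farrukh: 10:15-13:30, 16:15-16:30.
Jamal ∩ Diego ∩ Farrukh ∩ Rosa: 10:15-10:30, 12:00-13:30, 16:15-16:30.
Jamal ∩ Diego ∩ Farrukh ∩ Rosa ∩ Mei: 10:15-10:30, 12:00-12:30, 16:15-16:30.
Those are the intersection windows.
No common window is at least 60 minutes long.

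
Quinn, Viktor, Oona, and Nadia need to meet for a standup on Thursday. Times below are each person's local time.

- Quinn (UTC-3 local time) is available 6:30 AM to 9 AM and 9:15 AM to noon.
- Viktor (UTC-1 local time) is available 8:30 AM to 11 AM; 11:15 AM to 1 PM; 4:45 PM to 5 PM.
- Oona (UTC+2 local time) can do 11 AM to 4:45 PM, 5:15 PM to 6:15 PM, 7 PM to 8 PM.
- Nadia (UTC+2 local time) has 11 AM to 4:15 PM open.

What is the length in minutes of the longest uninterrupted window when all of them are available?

Quinn in UTC: 09:30-12:00, 12:15-15:00 (add 3h to convert from UTC-3).
Viktor in UTC: 09:30-12:00, 12:15-14:00, 17:45-18:00 (add 1h to convert from UTC-1).
Oona in UTC: 09:00-14:45, 15:15-16:15, 17:00-18:00 (subtract 2h to convert from UTC+2).
Nadia in UTC: 09:00-14:15 (subtract 2h to convert from UTC+2).
Quinn ∩ Viktor: 09:30-12:00, 12:15-14:00.
Quinn ∩ Viktor ∩ Oona: 09:30-12:00, 12:15-14:00.
Quinn ∩ Viktor ∩ Oona ∩ Nadia: 09:30-12:00, 12:15-14:00.
The longest is 09:30-12:00 at 150 minutes.

150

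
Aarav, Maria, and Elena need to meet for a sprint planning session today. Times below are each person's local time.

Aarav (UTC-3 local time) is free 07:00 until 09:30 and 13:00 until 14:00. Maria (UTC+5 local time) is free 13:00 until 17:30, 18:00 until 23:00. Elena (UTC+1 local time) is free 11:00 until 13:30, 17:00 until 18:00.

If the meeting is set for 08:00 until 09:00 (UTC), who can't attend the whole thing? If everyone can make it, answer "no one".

Aarav, Elena

Aarav in UTC: 10:00-12:30, 16:00-17:00 (add 3h to convert from UTC-3).
Maria in UTC: 08:00-12:30, 13:00-18:00 (subtract 5h to convert from UTC+5).
Elena in UTC: 10:00-12:30, 16:00-17:00 (subtract 1h to convert from UTC+1).
Aarav: not fully free for 08:00-09:00. Maria: free for 08:00-09:00. Elena: not fully free for 08:00-09:00.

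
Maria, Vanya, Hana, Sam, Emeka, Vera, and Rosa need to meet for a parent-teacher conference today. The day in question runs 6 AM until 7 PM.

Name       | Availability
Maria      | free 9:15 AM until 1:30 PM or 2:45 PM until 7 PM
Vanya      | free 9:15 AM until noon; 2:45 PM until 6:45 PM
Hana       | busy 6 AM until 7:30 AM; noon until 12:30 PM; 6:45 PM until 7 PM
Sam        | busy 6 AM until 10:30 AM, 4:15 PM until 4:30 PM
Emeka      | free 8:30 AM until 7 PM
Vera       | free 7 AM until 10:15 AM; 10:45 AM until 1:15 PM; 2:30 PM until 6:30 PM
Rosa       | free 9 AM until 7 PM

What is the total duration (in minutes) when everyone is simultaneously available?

Maria free: 09:15-13:30, 14:45-19:00.
Vanya free: 09:15-12:00, 14:45-18:45.
Hana free: 07:30-12:00, 12:30-18:45 (invert busy blocks within the working day).
Sam free: 10:30-16:15, 16:30-19:00 (invert busy blocks within the working day).
Emeka free: 08:30-19:00.
Vera free: 07:00-10:15, 10:45-13:15, 14:30-18:30.
Rosa free: 09:00-19:00.
Maria ∩ Vanya: 09:15-12:00, 14:45-18:45.
Maria ∩ Vanya ∩ Hana: 09:15-12:00, 14:45-18:45.
Maria ∩ Vanya ∩ Hana ∩ Sam: 10:30-12:00, 14:45-16:15, 16:30-18:45.
Maria ∩ Vanya ∩ Hana ∩ Sam ∩ Emeka: 10:30-12:00, 14:45-16:15, 16:30-18:45.
Maria ∩ Vanya ∩ Hana ∩ Sam ∩ Emeka ∩ Vera: 10:45-12:00, 14:45-16:15, 16:30-18:30.
Maria ∩ Vanya ∩ Hana ∩ Sam ∩ Emeka ∩ Vera ∩ Rosa: 10:45-12:00, 14:45-16:15, 16:30-18:30.
Those are the intersection windows.
Summing the common windows: 75 + 90 + 120 = 285 minutes.

285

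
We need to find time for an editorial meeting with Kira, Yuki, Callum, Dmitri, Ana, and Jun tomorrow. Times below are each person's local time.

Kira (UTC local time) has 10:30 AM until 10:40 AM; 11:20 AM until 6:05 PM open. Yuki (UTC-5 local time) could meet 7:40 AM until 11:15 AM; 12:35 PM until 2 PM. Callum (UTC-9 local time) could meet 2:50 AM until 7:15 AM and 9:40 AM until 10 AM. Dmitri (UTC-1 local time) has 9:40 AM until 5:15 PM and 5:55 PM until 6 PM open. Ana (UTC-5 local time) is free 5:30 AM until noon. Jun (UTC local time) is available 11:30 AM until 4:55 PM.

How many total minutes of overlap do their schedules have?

Kira in UTC: 10:30-10:40, 11:20-18:05.
Yuki in UTC: 12:40-16:15, 17:35-19:00 (add 5h to convert from UTC-5).
Callum in UTC: 11:50-16:15, 18:40-19:00 (add 9h to convert from UTC-9).
Dmitri in UTC: 10:40-18:15, 18:55-19:00 (add 1h to convert from UTC-1).
Ana in UTC: 10:30-17:00 (add 5h to convert from UTC-5).
Jun in UTC: 11:30-16:55.
Kira ∩ Yuki: 12:40-16:15, 17:35-18:05.
Kira ∩ Yuki ∩ Callum: 12:40-16:15.
Kira ∩ Yuki ∩ Callum ∩ Dmitri: 12:40-16:15.
Kira ∩ Yuki ∩ Callum ∩ Dmitri ∩ Ana: 12:40-16:15.
Kira ∩ Yuki ∩ Callum ∩ Dmitri ∩ Ana ∩ Jun: 12:40-16:15.
That's a single block of 215 minutes.

215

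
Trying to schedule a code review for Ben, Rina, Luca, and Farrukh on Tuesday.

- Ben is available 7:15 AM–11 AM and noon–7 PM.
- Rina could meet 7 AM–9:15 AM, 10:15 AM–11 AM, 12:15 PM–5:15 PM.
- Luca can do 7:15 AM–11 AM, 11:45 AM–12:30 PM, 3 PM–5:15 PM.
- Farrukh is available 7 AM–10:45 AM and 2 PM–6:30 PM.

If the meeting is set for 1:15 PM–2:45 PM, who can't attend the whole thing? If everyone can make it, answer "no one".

Farrukh, Luca

Ben: free for 13:15-14:45. Rina: free for 13:15-14:45. Luca: not fully free for 13:15-14:45. Farrukh: not fully free for 13:15-14:45.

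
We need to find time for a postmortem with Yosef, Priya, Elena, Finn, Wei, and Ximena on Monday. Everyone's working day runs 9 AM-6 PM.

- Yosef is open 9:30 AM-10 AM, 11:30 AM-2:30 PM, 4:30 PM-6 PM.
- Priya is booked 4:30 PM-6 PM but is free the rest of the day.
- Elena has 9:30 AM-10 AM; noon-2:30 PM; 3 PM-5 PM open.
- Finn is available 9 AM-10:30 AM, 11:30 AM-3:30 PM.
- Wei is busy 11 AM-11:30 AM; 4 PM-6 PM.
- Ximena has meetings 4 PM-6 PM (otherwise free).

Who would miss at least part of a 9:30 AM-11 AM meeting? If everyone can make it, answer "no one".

Elena, Finn, Yosef

Yosef free: 09:30-10:00, 11:30-14:30, 16:30-18:00.
Priya free: 09:00-16:30 (invert busy blocks within the working day).
Elena free: 09:30-10:00, 12:00-14:30, 15:00-17:00.
Finn free: 09:00-10:30, 11:30-15:30.
Wei free: 09:00-11:00, 11:30-16:00 (invert busy blocks within the working day).
Ximena free: 09:00-16:00 (invert busy blocks within the working day).
Yosef: not fully free for 09:30-11:00. Priya: free for 09:30-11:00. Elena: not fully free for 09:30-11:00. Finn: not fully free for 09:30-11:00. Wei: free for 09:30-11:00. Ximena: free for 09:30-11:00.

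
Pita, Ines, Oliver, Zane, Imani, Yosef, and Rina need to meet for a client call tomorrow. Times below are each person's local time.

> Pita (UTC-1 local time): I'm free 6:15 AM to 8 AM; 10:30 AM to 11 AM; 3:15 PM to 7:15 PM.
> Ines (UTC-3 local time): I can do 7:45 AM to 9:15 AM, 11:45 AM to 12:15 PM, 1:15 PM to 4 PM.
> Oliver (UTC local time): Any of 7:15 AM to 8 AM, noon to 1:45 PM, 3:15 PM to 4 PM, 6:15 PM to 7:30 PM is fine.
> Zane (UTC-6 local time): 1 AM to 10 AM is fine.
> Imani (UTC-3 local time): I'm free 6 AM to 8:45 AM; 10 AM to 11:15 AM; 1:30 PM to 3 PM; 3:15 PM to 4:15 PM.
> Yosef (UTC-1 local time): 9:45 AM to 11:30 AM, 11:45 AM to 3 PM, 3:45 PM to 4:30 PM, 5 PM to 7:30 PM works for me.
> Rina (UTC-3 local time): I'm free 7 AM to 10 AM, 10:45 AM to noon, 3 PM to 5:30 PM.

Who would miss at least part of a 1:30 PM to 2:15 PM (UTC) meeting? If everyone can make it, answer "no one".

Pita in UTC: 07:15-09:00, 11:30-12:00, 16:15-20:15 (add 1h to convert from UTC-1).
Ines in UTC: 10:45-12:15, 14:45-15:15, 16:15-19:00 (add 3h to convert from UTC-3).
Oliver in UTC: 07:15-08:00, 12:00-13:45, 15:15-16:00, 18:15-19:30.
Zane in UTC: 07:00-16:00 (add 6h to convert from UTC-6).
Imani in UTC: 09:00-11:45, 13:00-14:15, 16:30-18:00, 18:15-19:15 (add 3h to convert from UTC-3).
Yosef in UTC: 10:45-12:30, 12:45-16:00, 16:45-17:30, 18:00-20:30 (add 1h to convert from UTC-1).
Rina in UTC: 10:00-13:00, 13:45-15:00, 18:00-20:30 (add 3h to convert from UTC-3).
Pita: not fully free for 13:30-14:15. Ines: not fully free for 13:30-14:15. Oliver: not fully free for 13:30-14:15. Zane: free for 13:30-14:15. Imani: free for 13:30-14:15. Yosef: free for 13:30-14:15. Rina: not fully free for 13:30-14:15.

Ines, Oliver, Pita, Rina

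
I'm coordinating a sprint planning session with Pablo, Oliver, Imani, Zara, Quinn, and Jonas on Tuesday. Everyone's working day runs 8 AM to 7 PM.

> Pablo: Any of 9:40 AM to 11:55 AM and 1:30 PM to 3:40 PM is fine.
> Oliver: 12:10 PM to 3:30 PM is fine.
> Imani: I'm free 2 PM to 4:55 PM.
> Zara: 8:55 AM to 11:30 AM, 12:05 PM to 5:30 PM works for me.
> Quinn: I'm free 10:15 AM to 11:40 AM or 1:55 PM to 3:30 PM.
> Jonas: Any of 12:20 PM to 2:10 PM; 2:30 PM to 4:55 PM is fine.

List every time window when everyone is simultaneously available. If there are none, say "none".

14:00-14:10, 14:30-15:30

Pablo ∩ Oliver: 13:30-15:30.
Pablo ∩ Oliver ∩ Imani: 14:00-15:30.
Pablo ∩ Oliver ∩ Imani ∩ Zara: 14:00-15:30.
Pablo ∩ Oliver ∩ Imani ∩ Zara ∩ Quinn: 14:00-15:30.
Pablo ∩ Oliver ∩ Imani ∩ Zara ∩ Quinn ∩ Jonas: 14:00-14:10, 14:30-15:30.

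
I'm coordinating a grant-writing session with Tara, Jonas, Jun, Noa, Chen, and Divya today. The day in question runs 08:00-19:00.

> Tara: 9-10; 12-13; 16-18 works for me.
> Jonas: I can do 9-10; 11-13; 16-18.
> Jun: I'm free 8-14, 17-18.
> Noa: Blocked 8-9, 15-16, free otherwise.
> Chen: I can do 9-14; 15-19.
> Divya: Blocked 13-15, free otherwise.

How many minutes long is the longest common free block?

Tara free: 09:00-10:00, 12:00-13:00, 16:00-18:00.
Jonas free: 09:00-10:00, 11:00-13:00, 16:00-18:00.
Jun free: 08:00-14:00, 17:00-18:00.
Noa free: 09:00-15:00, 16:00-19:00 (invert busy blocks within the working day).
Chen free: 09:00-14:00, 15:00-19:00.
Divya free: 08:00-13:00, 15:00-19:00 (invert busy blocks within the working day).
Tara ∩ Jonas: 09:00-10:00, 12:00-13:00, 16:00-18:00.
Tara ∩ Jonas ∩ Jun: 09:00-10:00, 12:00-13:00, 17:00-18:00.
Tara ∩ Jonas ∩ Jun ∩ Noa: 09:00-10:00, 12:00-13:00, 17:00-18:00.
Tara ∩ Jonas ∩ Jun ∩ Noa ∩ Chen: 09:00-10:00, 12:00-13:00, 17:00-18:00.
Tara ∩ Jonas ∩ Jun ∩ Noa ∩ Chen ∩ Divya: 09:00-10:00, 12:00-13:00, 17:00-18:00.
The longest is 09:00-10:00 at 60 minutes.

60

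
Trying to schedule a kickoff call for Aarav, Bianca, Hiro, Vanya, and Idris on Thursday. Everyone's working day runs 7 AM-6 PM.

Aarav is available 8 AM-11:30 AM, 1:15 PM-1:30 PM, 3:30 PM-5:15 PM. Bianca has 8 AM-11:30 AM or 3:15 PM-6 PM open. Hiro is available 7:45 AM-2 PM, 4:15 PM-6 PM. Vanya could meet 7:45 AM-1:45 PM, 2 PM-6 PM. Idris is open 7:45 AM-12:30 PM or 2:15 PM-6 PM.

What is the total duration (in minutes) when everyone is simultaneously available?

Aarav ∩ Bianca: 08:00-11:30, 15:30-17:15.
Aarav ∩ Bianca ∩ Hiro: 08:00-11:30, 16:15-17:15.
Aarav ∩ Bianca ∩ Hiro ∩ Vanya: 08:00-11:30, 16:15-17:15.
Aarav ∩ Bianca ∩ Hiro ∩ Vanya ∩ Idris: 08:00-11:30, 16:15-17:15.
Those are the intersection windows.
Summing the common windows: 210 + 60 = 270 minutes.

270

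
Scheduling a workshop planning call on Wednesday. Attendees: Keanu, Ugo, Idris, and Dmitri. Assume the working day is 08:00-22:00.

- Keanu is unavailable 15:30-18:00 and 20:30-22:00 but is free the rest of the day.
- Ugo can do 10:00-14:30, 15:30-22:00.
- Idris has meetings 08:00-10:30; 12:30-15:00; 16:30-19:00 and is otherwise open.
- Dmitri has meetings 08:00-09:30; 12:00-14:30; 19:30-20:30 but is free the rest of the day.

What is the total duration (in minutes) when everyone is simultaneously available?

120

Keanu free: 08:00-15:30, 18:00-20:30 (invert busy blocks within the working day).
Ugo free: 10:00-14:30, 15:30-22:00.
Idris free: 10:30-12:30, 15:00-16:30, 19:00-22:00 (invert busy blocks within the working day).
Dmitri free: 09:30-12:00, 14:30-19:30, 20:30-22:00 (invert busy blocks within the working day).
Keanu ∩ Ugo: 10:00-14:30, 18:00-20:30.
Keanu ∩ Ugo ∩ Idris: 10:30-12:30, 19:00-20:30.
Keanu ∩ Ugo ∩ Idris ∩ Dmitri: 10:30-12:00, 19:00-19:30.
Those are the intersection windows.
Summing the common windows: 90 + 30 = 120 minutes.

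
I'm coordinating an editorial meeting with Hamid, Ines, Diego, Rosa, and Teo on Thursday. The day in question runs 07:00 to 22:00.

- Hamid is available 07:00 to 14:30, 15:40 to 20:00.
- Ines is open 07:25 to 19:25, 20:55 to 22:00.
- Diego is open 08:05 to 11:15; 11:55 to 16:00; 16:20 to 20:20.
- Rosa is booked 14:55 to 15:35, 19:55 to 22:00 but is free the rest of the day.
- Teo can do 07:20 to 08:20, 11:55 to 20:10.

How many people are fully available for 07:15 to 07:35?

Hamid free: 07:00-14:30, 15:40-20:00.
Ines free: 07:25-19:25, 20:55-22:00.
Diego free: 08:05-11:15, 11:55-16:00, 16:20-20:20.
Rosa free: 07:00-14:55, 15:35-19:55 (invert busy blocks within the working day).
Teo free: 07:20-08:20, 11:55-20:10.
Hamid and Rosa can make the full 07:15-07:35 slot — that's 2.

2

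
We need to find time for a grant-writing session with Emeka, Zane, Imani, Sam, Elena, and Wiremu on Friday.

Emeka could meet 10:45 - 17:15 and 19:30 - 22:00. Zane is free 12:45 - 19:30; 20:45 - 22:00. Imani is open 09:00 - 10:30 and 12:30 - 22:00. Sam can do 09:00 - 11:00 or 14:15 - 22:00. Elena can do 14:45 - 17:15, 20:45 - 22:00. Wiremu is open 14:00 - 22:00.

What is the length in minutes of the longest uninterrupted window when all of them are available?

150

Emeka ∩ Zane: 12:45-17:15, 20:45-22:00.
Emeka ∩ Zane ∩ Imani: 12:45-17:15, 20:45-22:00.
Emeka ∩ Zane ∩ Imani ∩ Sam: 14:15-17:15, 20:45-22:00.
Emeka ∩ Zane ∩ Imani ∩ Sam ∩ Elena: 14:45-17:15, 20:45-22:00.
Emeka ∩ Zane ∩ Imani ∩ Sam ∩ Elena ∩ Wiremu: 14:45-17:15, 20:45-22:00.
The longest is 14:45-17:15 at 150 minutes.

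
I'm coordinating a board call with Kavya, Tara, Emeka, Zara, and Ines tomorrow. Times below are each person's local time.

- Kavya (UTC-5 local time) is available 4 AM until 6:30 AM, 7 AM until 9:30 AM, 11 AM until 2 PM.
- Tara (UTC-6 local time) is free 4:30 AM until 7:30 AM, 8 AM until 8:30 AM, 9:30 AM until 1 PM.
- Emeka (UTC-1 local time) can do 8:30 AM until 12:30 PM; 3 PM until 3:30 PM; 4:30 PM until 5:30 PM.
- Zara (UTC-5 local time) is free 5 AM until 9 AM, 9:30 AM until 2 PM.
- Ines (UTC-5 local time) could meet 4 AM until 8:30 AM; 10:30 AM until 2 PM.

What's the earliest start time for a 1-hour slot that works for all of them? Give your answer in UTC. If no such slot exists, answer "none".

10:30

Kavya in UTC: 09:00-11:30, 12:00-14:30, 16:00-19:00 (add 5h to convert from UTC-5).
Tara in UTC: 10:30-13:30, 14:00-14:30, 15:30-19:00 (add 6h to convert from UTC-6).
Emeka in UTC: 09:30-13:30, 16:00-16:30, 17:30-18:30 (add 1h to convert from UTC-1).
Zara in UTC: 10:00-14:00, 14:30-19:00 (add 5h to convert from UTC-5).
Ines in UTC: 09:00-13:30, 15:30-19:00 (add 5h to convert from UTC-5).
Kavya ∩ Tara: 10:30-11:30, 12:00-13:30, 14:00-14:30, 16:00-19:00.
Kavya ∩ Tara ∩ Emeka: 10:30-11:30, 12:00-13:30, 16:00-16:30, 17:30-18:30.
Kavya ∩ Tara ∩ Emeka ∩ Zara: 10:30-11:30, 12:00-13:30, 16:00-16:30, 17:30-18:30.
Kavya ∩ Tara ∩ Emeka ∩ Zara ∩ Ines: 10:30-11:30, 12:00-13:30, 16:00-16:30, 17:30-18:30.
The first common window of at least 60 minutes is 10:30-11:30, so the earliest start is 10:30.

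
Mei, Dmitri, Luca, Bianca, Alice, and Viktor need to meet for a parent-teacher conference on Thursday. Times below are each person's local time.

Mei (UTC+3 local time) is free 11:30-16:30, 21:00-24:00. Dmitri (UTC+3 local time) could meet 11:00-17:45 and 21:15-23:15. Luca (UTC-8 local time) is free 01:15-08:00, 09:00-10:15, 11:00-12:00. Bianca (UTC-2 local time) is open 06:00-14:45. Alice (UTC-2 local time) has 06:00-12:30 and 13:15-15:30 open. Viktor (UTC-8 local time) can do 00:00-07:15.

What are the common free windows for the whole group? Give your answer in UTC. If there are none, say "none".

09:15-13:30

Mei in UTC: 08:30-13:30, 18:00-21:00 (subtract 3h to convert from UTC+3).
Dmitri in UTC: 08:00-14:45, 18:15-20:15 (subtract 3h to convert from UTC+3).
Luca in UTC: 09:15-16:00, 17:00-18:15, 19:00-20:00 (add 8h to convert from UTC-8).
Bianca in UTC: 08:00-16:45 (add 2h to convert from UTC-2).
Alice in UTC: 08:00-14:30, 15:15-17:30 (add 2h to convert from UTC-2).
Viktor in UTC: 08:00-15:15 (add 8h to convert from UTC-8).
Mei ∩ Dmitri: 08:30-13:30, 18:15-20:15.
Mei ∩ Dmitri ∩ Luca: 09:15-13:30, 19:00-20:00.
Mei ∩ Dmitri ∩ Luca ∩ Bianca: 09:15-13:30.
Mei ∩ Dmitri ∩ Luca ∩ Bianca ∩ Alice: 09:15-13:30.
Mei ∩ Dmitri ∩ Luca ∩ Bianca ∩ Alice ∩ Viktor: 09:15-13:30.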